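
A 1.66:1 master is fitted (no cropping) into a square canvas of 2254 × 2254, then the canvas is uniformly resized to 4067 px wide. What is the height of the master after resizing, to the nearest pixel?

In the 2254×2254 frame the master fills the width: height = 2254 / 1.660 ≈ 1357.83 px.
The frame scales by 4067/2254 = 1.8043; 1357.83 × 1.8043 ≈ 2450.00 px.

2450 px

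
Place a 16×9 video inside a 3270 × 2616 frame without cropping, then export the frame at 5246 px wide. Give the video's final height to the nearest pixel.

In the 3270×2616 frame the video fills the width: height = 3270 × 9/16 ≈ 1839.38 px.
Resizing to 5246 px wide multiplies everything by 1.6043: 1839.38 → 2950.88 px.

2951 px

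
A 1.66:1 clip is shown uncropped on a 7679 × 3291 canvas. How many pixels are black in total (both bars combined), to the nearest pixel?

7292659 pixels

1.66:1 is narrower than 21:9, so it spans the full height.
That makes the image 5463.0600 px wide (3291 × 1.660).
Leftover width: 7679 − 5463.0600 = 2215.9400 px.
Across the 3291-px span: 2215.9400 × 3291 ≈ 7292659 px.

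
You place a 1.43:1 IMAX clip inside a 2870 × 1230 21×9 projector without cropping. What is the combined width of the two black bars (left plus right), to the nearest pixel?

1.43:1 IMAX is narrower than 21×9, so it spans the full height.
The clip is 1230 × 1.430 ≈ 1758.90 px wide.
Leftover width: 2870 − 1758.90 = 1111.10 px.

1111 px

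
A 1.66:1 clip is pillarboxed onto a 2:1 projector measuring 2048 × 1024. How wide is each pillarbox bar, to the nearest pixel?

1.66:1 (1.660) < 2:1 (2.000), so the clip fills the height.
The clip is 1024 × 1.660 ≈ 1699.84 px wide.
Black = 2048 − 1699.84 = 348.16 px, or 174.08 per bar.

174 px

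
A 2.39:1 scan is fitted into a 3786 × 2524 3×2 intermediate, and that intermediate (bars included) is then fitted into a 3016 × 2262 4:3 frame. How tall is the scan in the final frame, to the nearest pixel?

1262 px

Inside the 3786×2524 canvas the scan is width-limited at 3786.00 × 1584.10.
3×2 in 3016×2262: fills the width, so the intermediate becomes 3016.00 × 2010.67 — a scale of ×0.7966.
The scan scales with it: height 1584.10 × 0.7966 ≈ 1261.92.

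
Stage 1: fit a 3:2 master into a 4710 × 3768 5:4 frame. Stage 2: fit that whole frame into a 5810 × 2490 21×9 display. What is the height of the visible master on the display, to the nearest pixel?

2075 px

3:2 in 4710×3768: fills the width, so the master is 4710.00 × 3140.00.
5:4 in 5810×2490: fills the height, so the intermediate becomes 3112.50 × 2490.00 — a scale of ×0.6608.
So the master's height is 3140.00 × 0.6608 ≈ 2075.00.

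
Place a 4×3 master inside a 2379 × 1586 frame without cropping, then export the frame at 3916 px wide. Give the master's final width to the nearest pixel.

At 2379×1586 the master is height-limited, so width = 1586 × 4/3 ≈ 2114.67 px.
Resizing to 3916 px wide multiplies everything by 1.6461: 2114.67 → 3480.89 px.

3481 px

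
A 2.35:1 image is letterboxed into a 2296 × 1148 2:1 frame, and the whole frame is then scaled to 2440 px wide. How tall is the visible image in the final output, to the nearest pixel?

At 2296×1148 the image is width-limited, so height = 2296 / 2.350 ≈ 977.02 px.
Scaling 2296 → 2440 is ×1.0627, so the height becomes 977.02 × 1.0627 ≈ 1038.30 px.

1038 px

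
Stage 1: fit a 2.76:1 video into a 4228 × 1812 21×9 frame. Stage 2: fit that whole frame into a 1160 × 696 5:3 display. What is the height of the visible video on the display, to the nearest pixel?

Inside the 4228×1812 canvas the video is width-limited at 4228.00 × 1531.88.
The 21×9 canvas is width-limited in 1160×696, giving 1160.00 × 497.14; scale factor 0.2744.
So the video's height is 1531.88 × 0.2744 ≈ 420.29.

420 px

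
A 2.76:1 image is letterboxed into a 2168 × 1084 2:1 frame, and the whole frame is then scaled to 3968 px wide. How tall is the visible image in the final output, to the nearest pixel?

In the 2168×1084 frame the image fills the width: height = 2168 / 2.760 ≈ 785.51 px.
Scaling 2168 → 3968 is ×1.8303, so the height becomes 785.51 × 1.8303 ≈ 1437.68 px.

1438 px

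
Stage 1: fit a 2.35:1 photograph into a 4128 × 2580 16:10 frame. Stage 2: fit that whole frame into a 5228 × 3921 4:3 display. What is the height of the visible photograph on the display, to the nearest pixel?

Inside the 4128×2580 canvas the photograph is width-limited at 4128.00 × 1756.60.
16:10 in 5228×3921: fills the width, so the intermediate becomes 5228.00 × 3267.50 — a scale of ×1.2665.
The photograph scales with it: height 1756.60 × 1.2665 ≈ 2224.68.

2225 px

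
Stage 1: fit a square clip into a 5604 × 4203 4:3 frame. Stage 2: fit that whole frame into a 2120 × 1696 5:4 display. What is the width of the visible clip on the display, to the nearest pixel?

First fit — square into 5604×4203 spans the height: 4203.00 × 4203.00.
The 4:3 canvas is width-limited in 2120×1696, giving 2120.00 × 1590.00; scale factor 0.3783.
Applying the same ×0.3783: 4203.00 → 1590.00.

1590 px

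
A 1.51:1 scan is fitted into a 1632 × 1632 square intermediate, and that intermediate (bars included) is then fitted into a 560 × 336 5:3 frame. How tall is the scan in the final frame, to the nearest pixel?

First fit — 1.51:1 into 1632×1632 spans the width: 1632.00 × 1080.79.
square in 560×336: fills the height, so the intermediate becomes 336.00 × 336.00 — a scale of ×0.2059.
Applying the same ×0.2059: 1080.79 → 222.52.

223 px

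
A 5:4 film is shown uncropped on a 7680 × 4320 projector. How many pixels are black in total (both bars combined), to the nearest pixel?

Since 1.250 < 1.778, the film is height-limited.
That makes the image 5400.0000 px wide (4320 × 5/4).
Black = 7680 − 5400.0000 = 2280.0000 px.
That's 2280.0000 × 4320 ≈ 9849600 black pixels.

9849600 pixels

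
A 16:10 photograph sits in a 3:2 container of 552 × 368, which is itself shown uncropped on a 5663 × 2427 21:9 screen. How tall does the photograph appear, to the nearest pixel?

2275 px

Inside the 552×368 canvas the photograph is width-limited at 552.00 × 345.00.
3:2 in 5663×2427: fills the height, so the intermediate becomes 3640.50 × 2427.00 — a scale of ×6.5951.
The photograph scales with it: height 345.00 × 6.5951 ≈ 2275.31.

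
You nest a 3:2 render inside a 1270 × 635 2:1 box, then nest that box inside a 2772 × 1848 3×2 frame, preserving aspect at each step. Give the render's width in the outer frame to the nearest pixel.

2079 px

First fit — 3:2 into 1270×635 spans the height: 952.50 × 635.00.
2:1 in 2772×1848: fills the width, so the intermediate becomes 2772.00 × 1386.00 — a scale of ×2.1827.
So the render's width is 952.50 × 2.1827 ≈ 2079.00.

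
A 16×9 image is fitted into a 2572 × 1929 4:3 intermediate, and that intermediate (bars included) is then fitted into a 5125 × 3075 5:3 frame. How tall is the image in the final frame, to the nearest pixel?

2306 px

First fit — 16×9 into 2572×1929 spans the width: 2572.00 × 1446.75.
Second fit — the 4:3 canvas into 5125×3075 spans the height: 4100.00 × 3075.00 (×1.5941 from 2572×1929).
So the image's height is 1446.75 × 1.5941 ≈ 2306.25.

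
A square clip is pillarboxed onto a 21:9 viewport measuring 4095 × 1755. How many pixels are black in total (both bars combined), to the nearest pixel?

square (1.000) < 21:9 (2.333), so the clip fills the height.
The clip is 1755 × 1/1 ≈ 1755.0000 px wide.
Leftover width: 4095 − 1755.0000 = 2340.0000 px.
Across the 1755-px span: 2340.0000 × 1755 ≈ 4106700 px.

4106700 pixels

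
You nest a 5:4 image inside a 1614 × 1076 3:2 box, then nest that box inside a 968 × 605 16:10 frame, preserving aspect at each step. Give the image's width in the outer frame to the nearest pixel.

756 px

Inside the 1614×1076 canvas the image is height-limited at 1345.00 × 1076.00.
The 3:2 canvas is height-limited in 968×605, giving 907.50 × 605.00; scale factor 0.5623.
So the image's width is 1345.00 × 0.5623 ≈ 756.25.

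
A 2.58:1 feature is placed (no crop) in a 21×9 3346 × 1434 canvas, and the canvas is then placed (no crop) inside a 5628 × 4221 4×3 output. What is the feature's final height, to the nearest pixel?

2181 px

2.58:1 in 3346×1434: fills the width, so the feature is 3346.00 × 1296.90.
The 21×9 canvas is width-limited in 5628×4221, giving 5628.00 × 2412.00; scale factor 1.6820.
The feature scales with it: height 1296.90 × 1.6820 ≈ 2181.40.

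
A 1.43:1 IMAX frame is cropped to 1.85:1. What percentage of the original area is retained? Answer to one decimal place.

77.3%

Going from 1.43:1 IMAX to 1.85:1 means cutting height while keeping width.
Fraction kept = (1.430)/(1.850) ≈ 77.30%.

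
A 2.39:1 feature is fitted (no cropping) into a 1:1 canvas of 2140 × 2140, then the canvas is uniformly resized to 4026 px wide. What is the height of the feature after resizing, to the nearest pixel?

1685 px

At 2140×2140 the feature is width-limited, so height = 2140 / 2.390 ≈ 895.40 px.
Resizing to 4026 px wide multiplies everything by 1.8813: 895.40 → 1684.52 px.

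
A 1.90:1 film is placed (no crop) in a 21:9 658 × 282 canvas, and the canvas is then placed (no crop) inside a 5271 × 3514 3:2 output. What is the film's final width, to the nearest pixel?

1.90:1 in 658×282: fills the height, so the film is 535.80 × 282.00.
21:9 in 5271×3514: fills the width, so the intermediate becomes 5271.00 × 2259.00 — a scale of ×8.0106.
Applying the same ×8.0106: 535.80 → 4292.10.

4292 px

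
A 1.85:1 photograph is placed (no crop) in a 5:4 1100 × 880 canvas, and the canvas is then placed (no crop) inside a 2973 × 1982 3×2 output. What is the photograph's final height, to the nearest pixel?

1339 px

1.85:1 in 1100×880: fills the width, so the photograph is 1100.00 × 594.59.
5:4 in 2973×1982: fills the height, so the intermediate becomes 2477.50 × 1982.00 — a scale of ×2.2523.
Applying the same ×2.2523: 594.59 → 1339.19.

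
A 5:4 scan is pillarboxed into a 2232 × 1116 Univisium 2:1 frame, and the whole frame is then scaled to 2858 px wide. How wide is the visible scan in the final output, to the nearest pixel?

1786 px

At 2232×1116 the scan is height-limited, so width = 1116 × 5/4 ≈ 1395.00 px.
The frame scales by 2858/2232 = 1.2805; 1395.00 × 1.2805 ≈ 1786.25 px.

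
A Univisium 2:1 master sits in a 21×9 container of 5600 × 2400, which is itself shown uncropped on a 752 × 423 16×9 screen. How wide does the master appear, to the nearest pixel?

645 px

Univisium 2:1 in 5600×2400: fills the height, so the master is 4800.00 × 2400.00.
The 21×9 canvas is width-limited in 752×423, giving 752.00 × 322.29; scale factor 0.1343.
So the master's width is 4800.00 × 0.1343 ≈ 644.57.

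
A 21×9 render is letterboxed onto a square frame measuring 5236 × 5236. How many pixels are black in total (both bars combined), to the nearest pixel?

15666112 pixels

21×9 is wider than square, so it spans the full width.
That makes the image 2244.0000 px tall (5236 × 9/21).
Black = 5236 − 2244.0000 = 2992.0000 px.
Bar area = 2992.0000 × 5236 ≈ 15666112 px.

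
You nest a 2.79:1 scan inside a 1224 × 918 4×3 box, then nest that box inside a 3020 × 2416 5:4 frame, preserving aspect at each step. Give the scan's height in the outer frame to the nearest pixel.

2.79:1 in 1224×918: fills the width, so the scan is 1224.00 × 438.71.
The 4×3 canvas is width-limited in 3020×2416, giving 3020.00 × 2265.00; scale factor 2.4673.
Applying the same ×2.4673: 438.71 → 1082.44.

1082 px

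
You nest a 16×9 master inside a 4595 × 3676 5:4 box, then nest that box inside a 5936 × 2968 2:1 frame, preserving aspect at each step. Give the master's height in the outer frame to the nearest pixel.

2087 px

First fit — 16×9 into 4595×3676 spans the width: 4595.00 × 2584.69.
5:4 in 5936×2968: fills the height, so the intermediate becomes 3710.00 × 2968.00 — a scale of ×0.8074.
Applying the same ×0.8074: 2584.69 → 2086.88.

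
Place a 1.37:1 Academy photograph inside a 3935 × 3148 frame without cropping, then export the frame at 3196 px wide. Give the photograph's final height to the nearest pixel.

2333 px

In the 3935×3148 frame the photograph fills the width: height = 3935 / 1.370 ≈ 2872.26 px.
Resizing to 3196 px wide multiplies everything by 0.8122: 2872.26 → 2332.85 px.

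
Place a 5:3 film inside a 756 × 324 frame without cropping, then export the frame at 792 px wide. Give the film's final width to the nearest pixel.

566 px

At 756×324 the film is height-limited, so width = 324 × 5/3 ≈ 540.00 px.
Resizing to 792 px wide multiplies everything by 1.0476: 540.00 → 565.71 px.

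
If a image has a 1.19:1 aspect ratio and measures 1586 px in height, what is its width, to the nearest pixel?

1887 px

1586 × 1.190 = 1887.34.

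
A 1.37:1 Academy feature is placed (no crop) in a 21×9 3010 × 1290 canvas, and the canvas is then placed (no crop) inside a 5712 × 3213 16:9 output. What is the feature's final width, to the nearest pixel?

1.37:1 Academy in 3010×1290: fills the height, so the feature is 1767.30 × 1290.00.
Second fit — the 21×9 canvas into 5712×3213 spans the width: 5712.00 × 2448.00 (×1.8977 from 3010×1290).
Applying the same ×1.8977: 1767.30 → 3353.76.

3354 px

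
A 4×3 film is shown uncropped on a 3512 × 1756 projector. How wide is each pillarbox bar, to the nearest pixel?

585 px

4×3 (1.333) < Univisium 2:1 (2.000), so the film fills the height.
Content width = 1756 × 4/3 ≈ 2341.33 px.
Black = 3512 − 2341.33 = 1170.67 px, or 585.33 per bar.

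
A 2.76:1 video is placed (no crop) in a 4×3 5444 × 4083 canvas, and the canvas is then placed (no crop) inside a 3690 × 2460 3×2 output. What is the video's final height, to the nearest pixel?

First fit — 2.76:1 into 5444×4083 spans the width: 5444.00 × 1972.46.
Second fit — the 4×3 canvas into 3690×2460 spans the height: 3280.00 × 2460.00 (×0.6025 from 5444×4083).
So the video's height is 1972.46 × 0.6025 ≈ 1188.41.

1188 px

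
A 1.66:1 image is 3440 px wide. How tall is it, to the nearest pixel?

2072 px

At 1.66:1, 3440 / 1.660 ≈ 2072.29.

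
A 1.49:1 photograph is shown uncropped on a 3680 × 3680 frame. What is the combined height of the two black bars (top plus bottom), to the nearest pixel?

Since 1.490 > 1.000, the photograph is width-limited.
That makes the image 2469.80 px tall (3680 / 1.490).
Leftover height: 3680 − 2469.80 = 1210.20 px.

1210 px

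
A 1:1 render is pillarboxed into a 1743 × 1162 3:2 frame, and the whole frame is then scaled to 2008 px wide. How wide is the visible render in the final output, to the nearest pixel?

At 1743×1162 the render is height-limited, so width = 1162 × 1/1 ≈ 1162.00 px.
Resizing to 2008 px wide multiplies everything by 1.1520: 1162.00 → 1338.67 px.

1339 px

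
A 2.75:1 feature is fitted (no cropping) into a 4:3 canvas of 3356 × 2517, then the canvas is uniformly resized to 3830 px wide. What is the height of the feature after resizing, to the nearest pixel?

Fitted into 3356×2517, the feature spans the width; its height is 3356 / 2.750 ≈ 1220.36 px.
Resizing to 3830 px wide multiplies everything by 1.1412: 1220.36 → 1392.73 px.

1393 px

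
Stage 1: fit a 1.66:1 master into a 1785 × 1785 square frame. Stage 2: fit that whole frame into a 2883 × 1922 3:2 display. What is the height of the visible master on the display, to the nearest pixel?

1158 px

First fit — 1.66:1 into 1785×1785 spans the width: 1785.00 × 1075.30.
Second fit — the square canvas into 2883×1922 spans the height: 1922.00 × 1922.00 (×1.0768 from 1785×1785).
Applying the same ×1.0768: 1075.30 → 1157.83.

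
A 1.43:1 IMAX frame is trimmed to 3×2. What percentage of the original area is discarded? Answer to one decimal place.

3×2 is wider than 1.43:1 IMAX, so the crop keeps the full width and trims the height.
Fraction kept = (1.430)/(1.500) ≈ 95.33%, so 4.67% is lost.

4.7%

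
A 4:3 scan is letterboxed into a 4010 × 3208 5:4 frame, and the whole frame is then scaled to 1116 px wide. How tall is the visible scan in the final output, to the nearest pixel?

In the 4010×3208 frame the scan fills the width: height = 4010 × 3/4 ≈ 3007.50 px.
Resizing to 1116 px wide multiplies everything by 0.2783: 3007.50 → 837.00 px.

837 px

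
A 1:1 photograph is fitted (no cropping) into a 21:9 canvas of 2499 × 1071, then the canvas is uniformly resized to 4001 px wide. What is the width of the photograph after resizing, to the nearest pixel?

1715 px

Fitted into 2499×1071, the photograph spans the height; its width is 1071 × 1/1 ≈ 1071.00 px.
Resizing to 4001 px wide multiplies everything by 1.6010: 1071.00 → 1714.71 px.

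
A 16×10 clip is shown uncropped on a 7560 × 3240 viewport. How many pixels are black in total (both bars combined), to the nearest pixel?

7698240 pixels

16×10 (1.600) < 21×9 (2.333), so the clip fills the height.
Content width = 3240 × 16/10 ≈ 5184.0000 px.
7560 − 5184.0000 = 2376.0000 px of bars.
That's 2376.0000 × 3240 ≈ 7698240 black pixels.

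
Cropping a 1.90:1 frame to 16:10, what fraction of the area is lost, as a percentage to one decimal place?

15.8%

16:10 is narrower than 1.90:1, so the crop keeps the full height and trims the width.
Fraction kept = (1.600)/(1.900) ≈ 84.21%, so 15.79% is lost.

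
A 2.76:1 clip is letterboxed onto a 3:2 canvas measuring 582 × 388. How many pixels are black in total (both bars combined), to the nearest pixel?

2.76:1 is wider than 3:2, so it spans the full width.
Content height = 582 / 2.760 ≈ 210.8696 px.
Leftover height: 388 − 210.8696 = 177.1304 px.
Across the 582-px span: 177.1304 × 582 ≈ 103090 px.

103090 pixels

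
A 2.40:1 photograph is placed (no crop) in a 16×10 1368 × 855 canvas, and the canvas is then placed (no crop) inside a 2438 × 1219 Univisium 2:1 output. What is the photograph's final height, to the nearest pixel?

813 px

Inside the 1368×855 canvas the photograph is width-limited at 1368.00 × 570.00.
Second fit — the 16×10 canvas into 2438×1219 spans the height: 1950.40 × 1219.00 (×1.4257 from 1368×855).
So the photograph's height is 570.00 × 1.4257 ≈ 812.67.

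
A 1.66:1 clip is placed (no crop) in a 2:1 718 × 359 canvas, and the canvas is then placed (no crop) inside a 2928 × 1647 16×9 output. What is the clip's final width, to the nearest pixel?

First fit — 1.66:1 into 718×359 spans the height: 595.94 × 359.00.
The 2:1 canvas is width-limited in 2928×1647, giving 2928.00 × 1464.00; scale factor 4.0780.
So the clip's width is 595.94 × 4.0780 ≈ 2430.24.

2430 px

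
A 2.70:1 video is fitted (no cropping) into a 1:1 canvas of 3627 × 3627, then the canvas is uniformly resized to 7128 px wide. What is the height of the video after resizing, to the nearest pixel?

At 3627×3627 the video is width-limited, so height = 3627 / 2.700 ≈ 1343.33 px.
The frame scales by 7128/3627 = 1.9653; 1343.33 × 1.9653 ≈ 2640.00 px.

2640 px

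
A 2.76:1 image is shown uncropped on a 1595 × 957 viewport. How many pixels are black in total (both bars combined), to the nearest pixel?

2.76:1 (2.760) > 5:3 (1.667), so the image fills the width.
That makes the image 577.8986 px tall (1595 / 2.760).
Black = 957 − 577.8986 = 379.1014 px.
Across the 1595-px span: 379.1014 × 1595 ≈ 604667 px.

604667 pixels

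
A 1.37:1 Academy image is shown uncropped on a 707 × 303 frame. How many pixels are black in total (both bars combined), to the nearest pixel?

88443 pixels

1.37:1 Academy is narrower than 21×9, so it spans the full height.
The image is 303 × 1.370 ≈ 415.1100 px wide.
707 − 415.1100 = 291.8900 px of bars.
Bar area = 291.8900 × 303 ≈ 88443 px.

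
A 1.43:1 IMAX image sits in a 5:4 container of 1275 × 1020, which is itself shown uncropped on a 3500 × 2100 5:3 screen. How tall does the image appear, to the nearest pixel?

1.43:1 IMAX in 1275×1020: fills the width, so the image is 1275.00 × 891.61.
Second fit — the 5:4 canvas into 3500×2100 spans the height: 2625.00 × 2100.00 (×2.0588 from 1275×1020).
Applying the same ×2.0588: 891.61 → 1835.66.

1836 px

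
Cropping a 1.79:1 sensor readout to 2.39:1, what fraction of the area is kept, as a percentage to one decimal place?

74.9%

2.39:1 is wider than 1.79:1, so the crop keeps the full width and trims the height.
Area ratio = (1.790)/(2.390) = 74.90% retained.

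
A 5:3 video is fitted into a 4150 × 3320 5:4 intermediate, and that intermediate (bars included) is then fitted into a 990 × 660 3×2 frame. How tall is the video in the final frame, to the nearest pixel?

Inside the 4150×3320 canvas the video is width-limited at 4150.00 × 2490.00.
5:4 in 990×660: fills the height, so the intermediate becomes 825.00 × 660.00 — a scale of ×0.1988.
The video scales with it: height 2490.00 × 0.1988 ≈ 495.00.

495 px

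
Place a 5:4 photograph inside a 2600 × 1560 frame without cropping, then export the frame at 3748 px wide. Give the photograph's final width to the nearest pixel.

2811 px

In the 2600×1560 frame the photograph fills the height: width = 1560 × 5/4 ≈ 1950.00 px.
The frame scales by 3748/2600 = 1.4415; 1950.00 × 1.4415 ≈ 2811.00 px.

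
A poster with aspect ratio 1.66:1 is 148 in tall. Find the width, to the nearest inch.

At 1.66:1, 148 × 1.660 ≈ 245.68.

246 in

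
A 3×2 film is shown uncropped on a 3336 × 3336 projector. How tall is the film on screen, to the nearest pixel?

2224 px

3×2 is wider than square, so it spans the full width.
Content height = 3336 × 2/3 ≈ 2224.00 px.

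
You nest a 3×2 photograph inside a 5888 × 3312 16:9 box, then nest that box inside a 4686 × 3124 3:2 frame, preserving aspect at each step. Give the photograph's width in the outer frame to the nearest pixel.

Inside the 5888×3312 canvas the photograph is height-limited at 4968.00 × 3312.00.
Second fit — the 16:9 canvas into 4686×3124 spans the width: 4686.00 × 2635.88 (×0.7959 from 5888×3312).
The photograph scales with it: width 4968.00 × 0.7959 ≈ 3953.81.

3954 px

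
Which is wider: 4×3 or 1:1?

4×3 = 1.333 and 1; 1.333 > 1.

4×3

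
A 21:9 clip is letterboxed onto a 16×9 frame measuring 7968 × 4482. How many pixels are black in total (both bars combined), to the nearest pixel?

8502994 pixels

21:9 is wider than 16×9, so it spans the full width.
That makes the image 3414.8571 px tall (7968 × 9/21).
Black = 4482 − 3414.8571 = 1067.1429 px.
Bar area = 1067.1429 × 7968 ≈ 8502994 px.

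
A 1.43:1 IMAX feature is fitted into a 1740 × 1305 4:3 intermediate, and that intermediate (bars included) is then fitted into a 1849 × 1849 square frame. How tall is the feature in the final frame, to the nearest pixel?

1293 px

1.43:1 IMAX in 1740×1305: fills the width, so the feature is 1740.00 × 1216.78.
Second fit — the 4:3 canvas into 1849×1849 spans the width: 1849.00 × 1386.75 (×1.0626 from 1740×1305).
So the feature's height is 1216.78 × 1.0626 ≈ 1293.01.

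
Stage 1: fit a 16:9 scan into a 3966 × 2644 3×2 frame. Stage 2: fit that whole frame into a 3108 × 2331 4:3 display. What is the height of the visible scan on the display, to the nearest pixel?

Inside the 3966×2644 canvas the scan is width-limited at 3966.00 × 2230.88.
3×2 in 3108×2331: fills the width, so the intermediate becomes 3108.00 × 2072.00 — a scale of ×0.7837.
So the scan's height is 2230.88 × 0.7837 ≈ 1748.25.

1748 px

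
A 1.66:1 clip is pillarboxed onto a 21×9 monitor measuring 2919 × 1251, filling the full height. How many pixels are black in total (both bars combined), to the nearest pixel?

1053767 pixels

That makes the image 2076.6600 px wide (1251 × 1.660).
Black = 2919 − 2076.6600 = 842.3400 px.
Bar area = 842.3400 × 1251 ≈ 1053767 px.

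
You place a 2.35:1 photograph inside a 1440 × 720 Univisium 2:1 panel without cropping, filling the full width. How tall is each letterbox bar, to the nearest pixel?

Content height = 1440 / 2.350 ≈ 612.77 px.
720 − 612.77 = 107.23 px of bars (53.62 each).

54 px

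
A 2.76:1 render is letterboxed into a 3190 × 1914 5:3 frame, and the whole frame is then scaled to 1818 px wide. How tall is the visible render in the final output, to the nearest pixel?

At 3190×1914 the render is width-limited, so height = 3190 / 2.760 ≈ 1155.80 px.
The frame scales by 1818/3190 = 0.5699; 1155.80 × 0.5699 ≈ 658.70 px.

659 px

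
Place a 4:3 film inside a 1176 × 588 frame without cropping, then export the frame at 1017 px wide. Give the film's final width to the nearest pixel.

At 1176×588 the film is height-limited, so width = 588 × 4/3 ≈ 784.00 px.
The frame scales by 1017/1176 = 0.8648; 784.00 × 0.8648 ≈ 678.00 px.

678 px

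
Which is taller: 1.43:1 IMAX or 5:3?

1.43:1 IMAX

1.43 and 5:3 = 1.667; 1.667 > 1.43. The smaller width-to-height ratio is the taller frame.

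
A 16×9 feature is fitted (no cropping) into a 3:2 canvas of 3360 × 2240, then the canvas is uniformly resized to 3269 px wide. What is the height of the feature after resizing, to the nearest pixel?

1839 px

In the 3360×2240 frame the feature fills the width: height = 3360 × 9/16 ≈ 1890.00 px.
The frame scales by 3269/3360 = 0.9729; 1890.00 × 0.9729 ≈ 1838.81 px.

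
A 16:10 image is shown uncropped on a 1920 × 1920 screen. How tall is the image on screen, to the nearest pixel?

Since 1.600 > 1.000, the image is width-limited.
The image is 1920 × 10/16 ≈ 1200.00 px tall.

1200 px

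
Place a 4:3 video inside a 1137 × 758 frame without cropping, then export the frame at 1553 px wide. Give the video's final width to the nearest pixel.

1380 px

Fitted into 1137×758, the video spans the height; its width is 758 × 4/3 ≈ 1010.67 px.
The frame scales by 1553/1137 = 1.3659; 1010.67 × 1.3659 ≈ 1380.44 px.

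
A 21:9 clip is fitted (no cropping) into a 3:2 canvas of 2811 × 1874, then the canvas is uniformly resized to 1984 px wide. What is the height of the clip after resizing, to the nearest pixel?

At 2811×1874 the clip is width-limited, so height = 2811 × 9/21 ≈ 1204.71 px.
The frame scales by 1984/2811 = 0.7058; 1204.71 × 0.7058 ≈ 850.29 px.

850 px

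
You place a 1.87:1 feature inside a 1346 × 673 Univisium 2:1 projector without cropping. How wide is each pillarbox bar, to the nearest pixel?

44 px

1.87:1 is narrower than Univisium 2:1, so it spans the full height.
Content width = 673 × 1.870 ≈ 1258.51 px.
Leftover width: 1346 − 1258.51 = 87.49 px → 43.74 each side.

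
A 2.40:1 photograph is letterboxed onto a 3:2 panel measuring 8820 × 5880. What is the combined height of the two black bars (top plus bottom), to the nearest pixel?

2.40:1 is wider than 3:2, so it spans the full width.
The photograph is 8820 / 2.400 ≈ 3675.00 px tall.
Leftover height: 5880 − 3675.00 = 2205.00 px.

2205 px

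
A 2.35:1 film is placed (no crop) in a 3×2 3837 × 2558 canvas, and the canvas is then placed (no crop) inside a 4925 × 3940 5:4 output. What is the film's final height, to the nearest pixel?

First fit — 2.35:1 into 3837×2558 spans the width: 3837.00 × 1632.77.
The 3×2 canvas is width-limited in 4925×3940, giving 4925.00 × 3283.33; scale factor 1.2836.
Applying the same ×1.2836: 1632.77 → 2095.74.

2096 px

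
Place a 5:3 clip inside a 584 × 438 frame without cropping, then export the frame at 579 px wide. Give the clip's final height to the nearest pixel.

Fitted into 584×438, the clip spans the width; its height is 584 × 3/5 ≈ 350.40 px.
Resizing to 579 px wide multiplies everything by 0.9914: 350.40 → 347.40 px.

347 px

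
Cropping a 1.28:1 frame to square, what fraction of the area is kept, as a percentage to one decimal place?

78.1%

square is narrower than 1.28:1, so the crop keeps the full height and trims the width.
(1.000)/(1.280) ≈ 0.781 of the area survives.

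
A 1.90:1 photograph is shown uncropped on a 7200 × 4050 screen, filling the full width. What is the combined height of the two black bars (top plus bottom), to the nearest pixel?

261 px

The photograph is 7200 / 1.900 ≈ 3789.47 px tall.
Black = 4050 − 3789.47 = 260.53 px.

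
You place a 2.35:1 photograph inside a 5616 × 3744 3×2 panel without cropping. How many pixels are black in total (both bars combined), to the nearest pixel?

2.35:1 is wider than 3×2, so it spans the full width.
The photograph is 5616 / 2.350 ≈ 2389.7872 px tall.
Black = 3744 − 2389.7872 = 1354.2128 px.
Bar area = 1354.2128 × 5616 ≈ 7605259 px.

7605259 pixels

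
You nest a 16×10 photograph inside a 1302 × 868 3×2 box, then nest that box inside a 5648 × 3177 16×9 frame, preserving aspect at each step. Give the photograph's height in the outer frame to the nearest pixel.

First fit — 16×10 into 1302×868 spans the width: 1302.00 × 813.75.
3×2 in 5648×3177: fills the height, so the intermediate becomes 4765.50 × 3177.00 — a scale of ×3.6601.
The photograph scales with it: height 813.75 × 3.6601 ≈ 2978.44.

2978 px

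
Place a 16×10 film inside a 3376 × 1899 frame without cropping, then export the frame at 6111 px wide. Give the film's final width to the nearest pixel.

5500 px

Fitted into 3376×1899, the film spans the height; its width is 1899 × 16/10 ≈ 3038.40 px.
Resizing to 6111 px wide multiplies everything by 1.8101: 3038.40 → 5499.90 px.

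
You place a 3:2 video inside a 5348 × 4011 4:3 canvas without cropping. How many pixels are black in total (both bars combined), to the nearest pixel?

2383425 pixels

Since 1.500 > 1.333, the video is width-limited.
The video is 5348 × 2/3 ≈ 3565.3333 px tall.
4011 − 3565.3333 = 445.6667 px of bars.
That's 445.6667 × 5348 ≈ 2383425 black pixels.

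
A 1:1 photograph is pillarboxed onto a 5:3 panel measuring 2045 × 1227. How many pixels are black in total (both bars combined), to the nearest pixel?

1:1 is narrower than 5:3, so it spans the full height.
That makes the image 1227.0000 px wide (1227 × 1/1).
2045 − 1227.0000 = 818.0000 px of bars.
That's 818.0000 × 1227 ≈ 1003686 black pixels.

1003686 pixels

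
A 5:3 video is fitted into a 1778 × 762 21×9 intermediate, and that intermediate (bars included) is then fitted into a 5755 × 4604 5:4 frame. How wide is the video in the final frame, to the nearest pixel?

First fit — 5:3 into 1778×762 spans the height: 1270.00 × 762.00.
21×9 in 5755×4604: fills the width, so the intermediate becomes 5755.00 × 2466.43 — a scale of ×3.2368.
Applying the same ×3.2368: 1270.00 → 4110.71.

4111 px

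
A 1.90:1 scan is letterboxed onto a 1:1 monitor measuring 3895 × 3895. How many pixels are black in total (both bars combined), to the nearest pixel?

7186275 pixels

Since 1.900 > 1.000, the scan is width-limited.
Content height = 3895 / 1.900 ≈ 2050.0000 px.
3895 − 2050.0000 = 1845.0000 px of bars.
That's 1845.0000 × 3895 ≈ 7186275 black pixels.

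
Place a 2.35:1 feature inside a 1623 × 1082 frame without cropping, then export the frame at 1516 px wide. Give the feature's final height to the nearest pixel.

In the 1623×1082 frame the feature fills the width: height = 1623 / 2.350 ≈ 690.64 px.
The frame scales by 1516/1623 = 0.9341; 690.64 × 0.9341 ≈ 645.11 px.

645 px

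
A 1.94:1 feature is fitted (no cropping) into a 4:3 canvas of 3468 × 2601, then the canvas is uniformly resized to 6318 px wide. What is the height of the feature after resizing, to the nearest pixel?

3257 px

Fitted into 3468×2601, the feature spans the width; its height is 3468 / 1.940 ≈ 1787.63 px.
Scaling 3468 → 6318 is ×1.8218, so the height becomes 1787.63 × 1.8218 ≈ 3256.70 px.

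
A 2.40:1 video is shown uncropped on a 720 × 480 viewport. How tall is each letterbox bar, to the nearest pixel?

90 px

Since 2.400 > 1.500, the video is width-limited.
The video is 720 / 2.400 ≈ 300.00 px tall.
Leftover height: 480 − 300.00 = 180.00 px → 90.00 each side.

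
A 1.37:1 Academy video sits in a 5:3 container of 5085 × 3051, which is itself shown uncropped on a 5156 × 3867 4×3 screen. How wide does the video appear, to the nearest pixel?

1.37:1 Academy in 5085×3051: fills the height, so the video is 4179.87 × 3051.00.
The 5:3 canvas is width-limited in 5156×3867, giving 5156.00 × 3093.60; scale factor 1.0140.
The video scales with it: width 4179.87 × 1.0140 ≈ 4238.23.

4238 px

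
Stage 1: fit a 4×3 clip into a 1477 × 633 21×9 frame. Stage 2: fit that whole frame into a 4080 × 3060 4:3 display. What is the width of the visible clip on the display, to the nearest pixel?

2331 px

Inside the 1477×633 canvas the clip is height-limited at 844.00 × 633.00.
21×9 in 4080×3060: fills the width, so the intermediate becomes 4080.00 × 1748.57 — a scale of ×2.7624.
The clip scales with it: width 844.00 × 2.7624 ≈ 2331.43.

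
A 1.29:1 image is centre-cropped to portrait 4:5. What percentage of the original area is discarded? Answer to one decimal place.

The height stays; only width is cut (since portrait 4:5 is narrower than 1.29:1).
(0.800)/(1.290) ≈ 0.620 of the area survives, leaving 37.98% discarded.

38.0%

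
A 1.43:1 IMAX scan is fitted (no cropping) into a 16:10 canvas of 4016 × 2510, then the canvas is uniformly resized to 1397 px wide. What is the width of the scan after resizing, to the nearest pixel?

1249 px

In the 4016×2510 frame the scan fills the height: width = 2510 × 1.430 ≈ 3589.30 px.
Resizing to 1397 px wide multiplies everything by 0.3479: 3589.30 → 1248.57 px.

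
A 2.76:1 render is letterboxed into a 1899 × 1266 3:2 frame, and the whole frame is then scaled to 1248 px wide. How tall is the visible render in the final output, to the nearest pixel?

452 px

In the 1899×1266 frame the render fills the width: height = 1899 / 2.760 ≈ 688.04 px.
Resizing to 1248 px wide multiplies everything by 0.6572: 688.04 → 452.17 px.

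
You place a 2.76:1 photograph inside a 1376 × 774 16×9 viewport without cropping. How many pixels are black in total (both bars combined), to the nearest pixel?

379018 pixels

Since 2.760 > 1.778, the photograph is width-limited.
That makes the image 498.5507 px tall (1376 / 2.760).
Leftover height: 774 − 498.5507 = 275.4493 px.
Across the 1376-px span: 275.4493 × 1376 ≈ 379018 px.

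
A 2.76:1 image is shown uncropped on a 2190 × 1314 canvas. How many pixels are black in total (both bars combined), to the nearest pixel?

2.76:1 is wider than 5:3, so it spans the full width.
Content height = 2190 / 2.760 ≈ 793.4783 px.
Leftover height: 1314 − 793.4783 = 520.5217 px.
Bar area = 520.5217 × 2190 ≈ 1139943 px.

1139943 pixels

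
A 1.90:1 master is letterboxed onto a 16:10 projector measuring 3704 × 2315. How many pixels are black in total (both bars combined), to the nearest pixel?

1.90:1 (1.900) > 16:10 (1.600), so the master fills the width.
That makes the image 1949.4737 px tall (3704 / 1.900).
Black = 2315 − 1949.4737 = 365.5263 px.
Bar area = 365.5263 × 3704 ≈ 1353909 px.

1353909 pixels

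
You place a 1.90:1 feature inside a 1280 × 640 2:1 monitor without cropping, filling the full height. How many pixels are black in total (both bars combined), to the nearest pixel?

40960 pixels

That makes the image 1216.0000 px wide (640 × 1.900).
Leftover width: 1280 − 1216.0000 = 64.0000 px.
Bar area = 64.0000 × 640 ≈ 40960 px.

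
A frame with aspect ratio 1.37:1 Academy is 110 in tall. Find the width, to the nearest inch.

151 in

Width = 110 × 1.370 = 150.70.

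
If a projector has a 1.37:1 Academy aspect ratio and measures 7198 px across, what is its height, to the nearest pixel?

7198 / 1.370 = 5254.01.

5254 px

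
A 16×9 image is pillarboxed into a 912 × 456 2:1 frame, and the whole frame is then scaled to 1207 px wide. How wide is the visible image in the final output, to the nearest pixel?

1073 px

Fitted into 912×456, the image spans the height; its width is 456 × 16/9 ≈ 810.67 px.
Scaling 912 → 1207 is ×1.3235, so the width becomes 810.67 × 1.3235 ≈ 1072.89 px.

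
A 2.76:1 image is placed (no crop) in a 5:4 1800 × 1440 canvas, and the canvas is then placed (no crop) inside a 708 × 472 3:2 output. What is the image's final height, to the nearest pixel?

First fit — 2.76:1 into 1800×1440 spans the width: 1800.00 × 652.17.
The 5:4 canvas is height-limited in 708×472, giving 590.00 × 472.00; scale factor 0.3278.
Applying the same ×0.3278: 652.17 → 213.77.

214 px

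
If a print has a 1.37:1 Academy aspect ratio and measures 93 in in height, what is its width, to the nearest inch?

93 × 1.370 = 127.41.

127 in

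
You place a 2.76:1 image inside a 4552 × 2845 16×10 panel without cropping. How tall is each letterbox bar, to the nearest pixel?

Since 2.760 > 1.600, the image is width-limited.
Content height = 4552 / 2.760 ≈ 1649.28 px.
Black = 2845 − 1649.28 = 1195.72 px, or 597.86 per bar.

598 px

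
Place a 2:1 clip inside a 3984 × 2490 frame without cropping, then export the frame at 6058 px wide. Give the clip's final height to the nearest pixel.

In the 3984×2490 frame the clip fills the width: height = 3984 × 1/2 ≈ 1992.00 px.
Scaling 3984 → 6058 is ×1.5206, so the height becomes 1992.00 × 1.5206 ≈ 3029.00 px.

3029 px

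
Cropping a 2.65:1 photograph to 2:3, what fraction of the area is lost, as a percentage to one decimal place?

Going from 2.65:1 to 2:3 means cutting width while keeping height.
Fraction kept = (0.667)/(2.650) ≈ 25.16%, so 74.84% is lost.

74.8%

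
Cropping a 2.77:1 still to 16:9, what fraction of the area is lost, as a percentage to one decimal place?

The height stays; only width is cut (since 16:9 is narrower than 2.77:1).
Area ratio = (1.778)/(2.770) = 64.18%; the remaining 35.82% is cropped out.

35.8%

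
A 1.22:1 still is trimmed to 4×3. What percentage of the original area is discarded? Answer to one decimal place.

8.5%

The width stays; only height is cut (since 4×3 is wider than 1.22:1).
Fraction kept = (1.220)/(1.333) ≈ 91.50%, so 8.50% is lost.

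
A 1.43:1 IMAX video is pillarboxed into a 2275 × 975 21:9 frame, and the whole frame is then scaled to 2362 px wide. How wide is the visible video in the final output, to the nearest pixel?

In the 2275×975 frame the video fills the height: width = 975 × 1.430 ≈ 1394.25 px.
Scaling 2275 → 2362 is ×1.0382, so the width becomes 1394.25 × 1.0382 ≈ 1447.57 px.

1448 px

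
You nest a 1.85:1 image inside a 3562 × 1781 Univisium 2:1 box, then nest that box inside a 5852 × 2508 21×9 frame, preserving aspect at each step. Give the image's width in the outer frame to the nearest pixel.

1.85:1 in 3562×1781: fills the height, so the image is 3294.85 × 1781.00.
Second fit — the Univisium 2:1 canvas into 5852×2508 spans the height: 5016.00 × 2508.00 (×1.4082 from 3562×1781).
The image scales with it: width 3294.85 × 1.4082 ≈ 4639.80.

4640 px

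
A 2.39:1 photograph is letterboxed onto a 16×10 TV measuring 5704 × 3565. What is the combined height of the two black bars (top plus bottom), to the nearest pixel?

1178 px

2.39:1 (2.390) > 16×10 (1.600), so the photograph fills the width.
Content height = 5704 / 2.390 ≈ 2386.61 px.
3565 − 2386.61 = 1178.39 px of bars.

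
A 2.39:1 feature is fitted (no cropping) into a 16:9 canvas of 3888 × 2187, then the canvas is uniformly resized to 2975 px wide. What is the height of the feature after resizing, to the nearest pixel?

At 3888×2187 the feature is width-limited, so height = 3888 / 2.390 ≈ 1626.78 px.
The frame scales by 2975/3888 = 0.7652; 1626.78 × 0.7652 ≈ 1244.77 px.

1245 px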